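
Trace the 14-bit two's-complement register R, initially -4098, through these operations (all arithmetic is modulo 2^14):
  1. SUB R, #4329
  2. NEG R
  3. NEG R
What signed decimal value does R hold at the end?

Start: R = -4098 = 10111111111110.
R = -4098 − 4329 = -8427; wraps to 7957 = 01111100010101
R = −(7957) = -7957 = 10000011101011
R = −(-7957) = 7957 = 01111100010101

7957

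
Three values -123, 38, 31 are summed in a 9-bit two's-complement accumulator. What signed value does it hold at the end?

-54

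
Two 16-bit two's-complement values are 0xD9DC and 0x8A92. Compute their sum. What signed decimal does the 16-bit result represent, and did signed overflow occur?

0xD9DC = 1101100111011100 = -9764 (signed)
0x8A92 = 1000101010010010 = -30062 (signed)
  1101100111011100
+ 1000101010010010
= 0110010001101110  (discard carry-out 1)
Result 0110010001101110: MSB = 0 → value 25710.
Both addends are negative but the stored result is non-negative: signed overflow. The true value -9764 + (-30062) = -39826 lies outside [-32768, 32767].

25710; overflow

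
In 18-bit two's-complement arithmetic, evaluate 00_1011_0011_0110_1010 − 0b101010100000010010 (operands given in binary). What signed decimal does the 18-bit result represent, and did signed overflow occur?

-128168; overflow

00_1011_0011_0110_1010 → 001011001101101010 = 45930 (signed)
0b101010100000010010 → 101010100000010010 = -88046 (signed)
Subtract via negate-and-add: invert 101010100000010010 + 1 = 010101011111101110 (i.e. 88046).
  001011001101101010
+ 010101011111101110
= 100000101101011000
Result 100000101101011000: MSB = 1 → 133976 − 262144 = -128168.
Both addends (after negating the subtrahend) are non-negative but the stored result is negative: signed overflow. The true value 45930 − (-88046) = 133976 lies outside [-131072, 131071].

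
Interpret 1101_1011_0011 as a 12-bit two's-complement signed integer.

-589

MSB is 1, so the value is negative.
Invert: 001001001100. Add 1: 001001001101 = 589. So the value is −589.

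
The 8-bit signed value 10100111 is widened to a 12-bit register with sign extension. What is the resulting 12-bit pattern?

111110100111

MSB of 10100111 is 1; replicate it into the new high bits.
1111|10100111 → 111110100111 (still -89).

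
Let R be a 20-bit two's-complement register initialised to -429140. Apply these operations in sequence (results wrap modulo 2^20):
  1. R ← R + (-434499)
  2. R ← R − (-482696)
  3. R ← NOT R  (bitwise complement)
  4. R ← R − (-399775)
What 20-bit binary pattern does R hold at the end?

10111110100110101101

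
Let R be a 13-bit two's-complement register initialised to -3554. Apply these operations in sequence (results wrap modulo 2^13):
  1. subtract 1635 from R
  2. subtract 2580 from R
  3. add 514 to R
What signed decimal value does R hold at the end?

Start: R = -3554 = 1001000011110.
R = -3554 − 1635 = -5189; wraps to 3003 = 0101110111011
R = 3003 − 2580 = 423 = 0000110100111
R = 423 + 514 = 937 = 0001110101001

937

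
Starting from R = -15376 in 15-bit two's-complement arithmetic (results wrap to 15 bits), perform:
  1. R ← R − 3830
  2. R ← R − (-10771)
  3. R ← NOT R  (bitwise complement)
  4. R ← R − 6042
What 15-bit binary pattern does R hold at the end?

Start: R = -15376 = 100001111110000.
R = -15376 − 3830 = -19206; wraps to 13562 = 011010011111010
R = 13562 − (-10771) = 24333; wraps to -8435 = 101111100001101
R = NOT 101111100001101 = 010000011110010 = 8434
R = 8434 − 6042 = 2392 = 000100101011000

000100101011000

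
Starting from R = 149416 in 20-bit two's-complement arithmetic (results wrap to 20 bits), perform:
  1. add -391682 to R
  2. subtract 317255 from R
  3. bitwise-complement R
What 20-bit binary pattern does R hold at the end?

Start: R = 149416 = 00100100011110101000.
R = 149416 + (-391682) = -242266 = 11000100110110100110
R = -242266 − 317255 = -559521; wraps to 489055 = 01110111011001011111
R = NOT 01110111011001011111 = 10001000100110100000 = -489056

10001000100110100000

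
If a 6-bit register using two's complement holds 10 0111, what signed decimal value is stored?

MSB is 1, so the value is negative.
Unsigned reading: 39. Subtract 2^6 = 64: 39 − 64 = -25.

-25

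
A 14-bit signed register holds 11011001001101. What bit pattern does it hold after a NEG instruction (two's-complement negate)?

00100110110011

Invert: 00100110110010. Add 1: 00100110110011.
Check: 11011001001101 = -2483, 00100110110011 = 2483.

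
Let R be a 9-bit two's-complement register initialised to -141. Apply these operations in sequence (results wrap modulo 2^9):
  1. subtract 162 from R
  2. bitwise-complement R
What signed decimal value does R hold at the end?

-210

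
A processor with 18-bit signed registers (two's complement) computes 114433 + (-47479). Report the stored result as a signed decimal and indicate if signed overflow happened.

114433 → 011011111100000001
-47479 → 110100011010001001
  011011111100000001
+ 110100011010001001
= 010000010110001010  (discard carry-out 1)
Result 010000010110001010: MSB = 0 → value 66954.
Addends have opposite signs, so signed overflow cannot occur.

66954; no overflow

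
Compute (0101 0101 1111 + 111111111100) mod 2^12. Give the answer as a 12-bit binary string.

  010101011111
+ 111111111100
= 010101011011  (discard carry-out 1)

010101011011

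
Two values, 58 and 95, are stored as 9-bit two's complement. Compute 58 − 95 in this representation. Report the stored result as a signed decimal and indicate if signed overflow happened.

58 → 000111010
95 → 001011111
Subtract via negate-and-add: invert 001011111 + 1 = 110100001 (i.e. -95).
  000111010
+ 110100001
= 111011011
Result 111011011: MSB = 1 → 475 − 512 = -37.
Addends (after negating the subtrahend) have opposite signs, so signed overflow cannot occur.

-37; no overflow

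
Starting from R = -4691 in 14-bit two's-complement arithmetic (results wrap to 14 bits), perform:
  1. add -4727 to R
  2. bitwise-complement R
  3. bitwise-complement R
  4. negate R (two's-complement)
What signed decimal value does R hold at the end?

-6966

Start: R = -4691 = 10110110101101.
R = -4691 + (-4727) = -9418; wraps to 6966 = 01101100110110
R = NOT 01101100110110 = 10010011001001 = -6967
R = NOT 10010011001001 = 01101100110110 = 6966
R = −(6966) = -6966 = 10010011001010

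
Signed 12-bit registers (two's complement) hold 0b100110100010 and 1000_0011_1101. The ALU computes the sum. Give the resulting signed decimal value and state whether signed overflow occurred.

479; overflow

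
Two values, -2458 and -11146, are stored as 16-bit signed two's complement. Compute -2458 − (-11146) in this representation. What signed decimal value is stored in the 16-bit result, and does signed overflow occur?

-2458 → 1111011001100110
-11146 → 1101010001110110
Subtract via negate-and-add: invert 1101010001110110 + 1 = 0010101110001010 (i.e. 11146).
  1111011001100110
+ 0010101110001010
= 0010000111110000  (discard carry-out 1)
Result 0010000111110000: MSB = 0 → value 8688.
Addends (after negating the subtrahend) have opposite signs, so signed overflow cannot occur.

8688; no overflow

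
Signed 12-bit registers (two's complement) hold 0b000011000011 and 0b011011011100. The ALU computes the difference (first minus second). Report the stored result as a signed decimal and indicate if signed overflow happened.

-1561; no overflow

0b000011000011 → 000011000011 = 195 (signed)
0b011011011100 → 011011011100 = 1756 (signed)
Subtract via negate-and-add: invert 011011011100 + 1 = 100100100100 (i.e. -1756).
  000011000011
+ 100100100100
= 100111100111
Result 100111100111: MSB = 1 → 2535 − 4096 = -1561.
Addends (after negating the subtrahend) have opposite signs, so signed overflow cannot occur.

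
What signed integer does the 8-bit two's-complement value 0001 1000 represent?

24

MSB is 0, so the value is non-negative: 00011000 = 24.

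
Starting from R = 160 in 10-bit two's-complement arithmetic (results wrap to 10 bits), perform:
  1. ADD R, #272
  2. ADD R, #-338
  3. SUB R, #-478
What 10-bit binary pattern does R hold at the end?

1000111100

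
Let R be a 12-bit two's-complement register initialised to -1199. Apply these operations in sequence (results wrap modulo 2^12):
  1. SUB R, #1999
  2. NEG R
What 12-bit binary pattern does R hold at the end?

Start: R = -1199 = 101101010001.
R = -1199 − 1999 = -3198; wraps to 898 = 001110000010
R = −(898) = -898 = 110001111110

110001111110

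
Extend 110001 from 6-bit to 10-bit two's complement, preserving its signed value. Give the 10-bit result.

1111110001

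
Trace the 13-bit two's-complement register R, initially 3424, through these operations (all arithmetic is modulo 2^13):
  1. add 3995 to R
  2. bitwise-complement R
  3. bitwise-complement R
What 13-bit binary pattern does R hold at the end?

Start: R = 3424 = 0110101100000.
R = 3424 + 3995 = 7419; wraps to -773 = 1110011111011
R = NOT 1110011111011 = 0001100000100 = 772
R = NOT 0001100000100 = 1110011111011 = -773

1110011111011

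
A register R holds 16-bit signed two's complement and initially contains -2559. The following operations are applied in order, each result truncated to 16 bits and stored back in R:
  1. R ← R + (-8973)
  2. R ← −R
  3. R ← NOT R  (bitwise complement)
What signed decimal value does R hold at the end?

-11533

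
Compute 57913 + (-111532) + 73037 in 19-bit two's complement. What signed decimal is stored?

57913 + (-111532) = -53619 (1110010111010001101)
-53619 + 73037 = 19418 (0000100101111011010)

19418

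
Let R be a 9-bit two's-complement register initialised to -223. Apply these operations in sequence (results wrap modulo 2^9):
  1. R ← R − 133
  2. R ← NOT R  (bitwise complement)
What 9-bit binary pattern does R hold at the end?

Start: R = -223 = 100100001.
R = -223 − 133 = -356; wraps to 156 = 010011100
R = NOT 010011100 = 101100011 = -157

101100011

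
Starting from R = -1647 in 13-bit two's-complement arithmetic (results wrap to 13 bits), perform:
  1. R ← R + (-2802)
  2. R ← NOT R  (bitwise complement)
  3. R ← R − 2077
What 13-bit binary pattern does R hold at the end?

Start: R = -1647 = 1100110010001.
R = -1647 + (-2802) = -4449; wraps to 3743 = 0111010011111
R = NOT 0111010011111 = 1000101100000 = -3744
R = -3744 − 2077 = -5821; wraps to 2371 = 0100101000011

0100101000011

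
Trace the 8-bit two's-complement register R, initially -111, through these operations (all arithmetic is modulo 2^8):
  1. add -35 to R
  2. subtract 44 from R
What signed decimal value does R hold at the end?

66

Start: R = -111 = 10010001.
R = -111 + (-35) = -146; wraps to 110 = 01101110
R = 110 − 44 = 66 = 01000010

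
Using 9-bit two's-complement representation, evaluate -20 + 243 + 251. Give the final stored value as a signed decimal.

-38

-20 + 243 = 223 (011011111)
223 + 251 = 474 → wraps to -38 (111011010)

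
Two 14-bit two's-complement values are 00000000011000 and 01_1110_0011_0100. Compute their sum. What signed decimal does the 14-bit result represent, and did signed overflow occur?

00000000011000 = 24 (signed)
01_1110_0011_0100 → 01111000110100 = 7732 (signed)
  00000000011000
+ 01111000110100
= 01111001001100
Result 01111001001100: MSB = 0 → value 7756.
Both addends are non-negative and so is the stored result: no signed overflow.

7756; no overflow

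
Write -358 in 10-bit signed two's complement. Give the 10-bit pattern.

1010011010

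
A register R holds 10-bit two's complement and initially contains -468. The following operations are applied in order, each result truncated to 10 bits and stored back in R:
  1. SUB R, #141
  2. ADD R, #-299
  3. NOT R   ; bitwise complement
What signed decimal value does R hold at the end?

-117

Start: R = -468 = 1000101100.
R = -468 − 141 = -609; wraps to 415 = 0110011111
R = 415 + (-299) = 116 = 0001110100
R = NOT 0001110100 = 1110001011 = -117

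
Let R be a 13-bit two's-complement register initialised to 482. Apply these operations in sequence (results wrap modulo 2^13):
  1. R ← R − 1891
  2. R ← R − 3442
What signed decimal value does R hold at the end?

Start: R = 482 = 0000111100010.
R = 482 − 1891 = -1409 = 1101001111111
R = -1409 − 3442 = -4851; wraps to 3341 = 0110100001101

3341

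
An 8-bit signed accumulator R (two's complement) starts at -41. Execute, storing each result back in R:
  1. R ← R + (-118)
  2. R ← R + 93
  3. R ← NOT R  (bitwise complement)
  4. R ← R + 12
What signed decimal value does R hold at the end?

Start: R = -41 = 11010111.
R = -41 + (-118) = -159; wraps to 97 = 01100001
R = 97 + 93 = 190; wraps to -66 = 10111110
R = NOT 10111110 = 01000001 = 65
R = 65 + 12 = 77 = 01001101

77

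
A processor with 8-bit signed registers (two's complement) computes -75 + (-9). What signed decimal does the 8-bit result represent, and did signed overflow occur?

-84; no overflow

-75 → 10110101
-9 → 11110111
  10110101
+ 11110111
= 10101100  (discard carry-out 1)
Result 10101100: MSB = 1 → 172 − 256 = -84.
Both addends are negative and so is the stored result: no signed overflow.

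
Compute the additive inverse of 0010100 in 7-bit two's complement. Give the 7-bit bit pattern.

Invert: 1101011. Add 1: 1101100.
Check: 0010100 = 20, 1101100 = -20.

1101100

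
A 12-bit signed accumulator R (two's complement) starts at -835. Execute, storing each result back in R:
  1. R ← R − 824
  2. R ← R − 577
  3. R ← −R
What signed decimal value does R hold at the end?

-1860

Start: R = -835 = 110010111101.
R = -835 − 824 = -1659 = 100110000101
R = -1659 − 577 = -2236; wraps to 1860 = 011101000100
R = −(1860) = -1860 = 100010111100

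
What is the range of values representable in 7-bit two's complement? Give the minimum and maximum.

min = -64, max = 63

Minimum: −2^6 = -64.
Maximum: 2^6 − 1 = 63.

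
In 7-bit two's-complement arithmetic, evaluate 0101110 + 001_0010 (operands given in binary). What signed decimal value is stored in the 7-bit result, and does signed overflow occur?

-64; overflow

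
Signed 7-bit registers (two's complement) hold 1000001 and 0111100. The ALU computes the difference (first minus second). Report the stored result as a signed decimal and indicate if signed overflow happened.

5; overflow

1000001 = -63 (signed)
0111100 = 60 (signed)
Subtract via negate-and-add: invert 0111100 + 1 = 1000100 (i.e. -60).
  1000001
+ 1000100
= 0000101  (discard carry-out 1)
Result 0000101: MSB = 0 → value 5.
Both addends (after negating the subtrahend) are negative but the stored result is non-negative: signed overflow. The true value -63 − 60 = -123 lies outside [-64, 63].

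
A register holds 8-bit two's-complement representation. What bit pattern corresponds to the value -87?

10101001

|-87| = 87 = 01010111 in 8 bits.
Invert the bits: 10101000. Add 1: 10101001.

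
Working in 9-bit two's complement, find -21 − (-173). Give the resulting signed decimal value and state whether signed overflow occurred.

152; no overflow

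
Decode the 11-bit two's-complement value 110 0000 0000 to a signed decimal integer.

-512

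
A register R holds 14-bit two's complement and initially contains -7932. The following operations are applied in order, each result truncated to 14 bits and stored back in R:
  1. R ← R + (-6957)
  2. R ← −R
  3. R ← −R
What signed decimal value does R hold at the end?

1495

Start: R = -7932 = 10000100000100.
R = -7932 + (-6957) = -14889; wraps to 1495 = 00010111010111
R = −(1495) = -1495 = 11101000101001
R = −(-1495) = 1495 = 00010111010111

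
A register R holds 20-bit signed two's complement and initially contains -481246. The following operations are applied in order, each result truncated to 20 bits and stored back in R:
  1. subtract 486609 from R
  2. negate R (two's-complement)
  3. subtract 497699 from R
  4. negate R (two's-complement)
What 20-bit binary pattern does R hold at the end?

Start: R = -481246 = 10001010100000100010.
R = -481246 − 486609 = -967855; wraps to 80721 = 00010011101101010001
R = −(80721) = -80721 = 11101100010010101111
R = -80721 − 497699 = -578420; wraps to 470156 = 01110010110010001100
R = −(470156) = -470156 = 10001101001101110100

10001101001101110100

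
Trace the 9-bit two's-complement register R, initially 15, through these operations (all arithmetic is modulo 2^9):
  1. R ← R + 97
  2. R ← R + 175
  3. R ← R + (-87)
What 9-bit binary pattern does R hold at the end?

011001000

Start: R = 15 = 000001111.
R = 15 + 97 = 112 = 001110000
R = 112 + 175 = 287; wraps to -225 = 100011111
R = -225 + (-87) = -312; wraps to 200 = 011001000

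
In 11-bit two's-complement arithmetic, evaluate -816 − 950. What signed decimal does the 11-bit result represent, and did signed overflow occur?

282; overflow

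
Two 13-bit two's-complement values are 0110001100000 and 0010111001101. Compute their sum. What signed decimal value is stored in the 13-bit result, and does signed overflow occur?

0110001100000 = 3168 (signed)
0010111001101 = 1485 (signed)
  0110001100000
+ 0010111001101
= 1001000101101
Result 1001000101101: MSB = 1 → 4653 − 8192 = -3539.
Both addends are non-negative but the stored result is negative: signed overflow. The true value 3168 + 1485 = 4653 lies outside [-4096, 4095].

-3539; overflow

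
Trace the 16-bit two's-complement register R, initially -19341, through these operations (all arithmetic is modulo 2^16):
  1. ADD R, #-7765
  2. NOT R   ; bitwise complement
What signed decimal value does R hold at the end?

Start: R = -19341 = 1011010001110011.
R = -19341 + (-7765) = -27106 = 1001011000011110
R = NOT 1001011000011110 = 0110100111100001 = 27105

27105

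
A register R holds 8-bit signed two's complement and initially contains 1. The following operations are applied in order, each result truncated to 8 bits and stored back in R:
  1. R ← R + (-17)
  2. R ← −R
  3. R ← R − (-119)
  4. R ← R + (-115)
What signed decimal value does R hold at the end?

20

Start: R = 1 = 00000001.
R = 1 + (-17) = -16 = 11110000
R = −(-16) = 16 = 00010000
R = 16 − (-119) = 135; wraps to -121 = 10000111
R = -121 + (-115) = -236; wraps to 20 = 00010100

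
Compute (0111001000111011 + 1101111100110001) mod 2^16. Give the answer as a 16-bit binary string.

0101000101101100

  0111001000111011
+ 1101111100110001
= 0101000101101100  (discard carry-out 1)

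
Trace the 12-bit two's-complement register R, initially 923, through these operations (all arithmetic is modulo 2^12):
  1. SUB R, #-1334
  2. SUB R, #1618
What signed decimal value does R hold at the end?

639

Start: R = 923 = 001110011011.
R = 923 − (-1334) = 2257; wraps to -1839 = 100011010001
R = -1839 − 1618 = -3457; wraps to 639 = 001001111111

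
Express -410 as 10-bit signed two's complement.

1001100110

|-410| = 410 = 0110011010 in 10 bits.
Invert the bits: 1001100101. Add 1: 1001100110.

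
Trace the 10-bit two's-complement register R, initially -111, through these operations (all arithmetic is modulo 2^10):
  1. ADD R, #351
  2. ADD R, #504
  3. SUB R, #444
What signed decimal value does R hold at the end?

300

Start: R = -111 = 1110010001.
R = -111 + 351 = 240 = 0011110000
R = 240 + 504 = 744; wraps to -280 = 1011101000
R = -280 − 444 = -724; wraps to 300 = 0100101100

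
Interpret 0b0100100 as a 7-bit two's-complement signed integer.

36

MSB is 0, so the value is non-negative: 0100100 = 36.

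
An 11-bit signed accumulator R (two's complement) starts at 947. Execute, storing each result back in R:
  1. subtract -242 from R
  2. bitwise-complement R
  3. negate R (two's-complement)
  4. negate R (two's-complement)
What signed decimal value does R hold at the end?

Start: R = 947 = 01110110011.
R = 947 − (-242) = 1189; wraps to -859 = 10010100101
R = NOT 10010100101 = 01101011010 = 858
R = −(858) = -858 = 10010100110
R = −(-858) = 858 = 01101011010

858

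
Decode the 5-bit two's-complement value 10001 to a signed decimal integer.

MSB is 1, so the value is negative.
Invert: 01110. Add 1: 01111 = 15. So the value is −15.

-15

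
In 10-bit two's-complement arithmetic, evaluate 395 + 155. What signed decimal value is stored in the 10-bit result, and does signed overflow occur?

-474; overflow

395 → 0110001011
155 → 0010011011
  0110001011
+ 0010011011
= 1000100110
Result 1000100110: MSB = 1 → 550 − 1024 = -474.
Both addends are non-negative but the stored result is negative: signed overflow. The true value 395 + 155 = 550 lies outside [-512, 511].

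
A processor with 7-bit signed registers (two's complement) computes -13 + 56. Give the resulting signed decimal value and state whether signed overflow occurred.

43; no overflow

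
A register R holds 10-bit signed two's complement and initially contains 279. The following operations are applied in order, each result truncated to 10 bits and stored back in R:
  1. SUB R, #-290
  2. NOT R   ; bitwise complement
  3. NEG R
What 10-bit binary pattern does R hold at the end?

1000111010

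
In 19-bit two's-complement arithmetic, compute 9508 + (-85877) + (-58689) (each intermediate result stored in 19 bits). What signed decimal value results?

-135058

9508 + (-85877) = -76369 (1101101010110101111)
-76369 + (-58689) = -135058 (1011111000001101110)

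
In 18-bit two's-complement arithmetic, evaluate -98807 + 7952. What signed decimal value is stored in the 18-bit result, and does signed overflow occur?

-98807 → 100111111000001001
7952 → 000001111100010000
  100111111000001001
+ 000001111100010000
= 101001110100011001
Result 101001110100011001: MSB = 1 → 171289 − 262144 = -90855.
Addends have opposite signs, so signed overflow cannot occur.

-90855; no overflow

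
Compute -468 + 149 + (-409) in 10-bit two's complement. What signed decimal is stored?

-468 + 149 = -319 (1011000001)
-319 + (-409) = -728 → wraps to 296 (0100101000)

296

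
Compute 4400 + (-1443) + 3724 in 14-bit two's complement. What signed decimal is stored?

6681

4400 + (-1443) = 2957 (00101110001101)
2957 + 3724 = 6681 (01101000011001)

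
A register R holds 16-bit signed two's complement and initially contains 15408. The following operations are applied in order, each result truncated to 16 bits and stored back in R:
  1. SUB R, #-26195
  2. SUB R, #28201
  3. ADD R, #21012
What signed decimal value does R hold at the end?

Start: R = 15408 = 0011110000110000.
R = 15408 − (-26195) = 41603; wraps to -23933 = 1010001010000011
R = -23933 − 28201 = -52134; wraps to 13402 = 0011010001011010
R = 13402 + 21012 = 34414; wraps to -31122 = 1000011001101110

-31122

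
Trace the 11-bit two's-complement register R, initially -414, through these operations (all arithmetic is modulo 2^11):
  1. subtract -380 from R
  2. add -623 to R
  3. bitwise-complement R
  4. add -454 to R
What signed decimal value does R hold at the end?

202

Start: R = -414 = 11001100010.
R = -414 − (-380) = -34 = 11111011110
R = -34 + (-623) = -657 = 10101101111
R = NOT 10101101111 = 01010010000 = 656
R = 656 + (-454) = 202 = 00011001010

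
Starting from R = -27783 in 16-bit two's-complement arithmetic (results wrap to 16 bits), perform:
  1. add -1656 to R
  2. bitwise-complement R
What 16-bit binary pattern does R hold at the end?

Start: R = -27783 = 1001001101111001.
R = -27783 + (-1656) = -29439 = 1000110100000001
R = NOT 1000110100000001 = 0111001011111110 = 29438

0111001011111110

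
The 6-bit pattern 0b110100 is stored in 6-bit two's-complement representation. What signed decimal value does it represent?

-12

MSB is 1, so the value is negative.
Unsigned reading: 52. Subtract 2^6 = 64: 52 − 64 = -12.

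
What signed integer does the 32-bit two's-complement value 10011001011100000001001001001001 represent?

-1720708535

MSB is 1, so the value is negative.
Invert: 01100110100011111110110110110110. Add 1: 01100110100011111110110110110111 = 1720708535. So the value is −1720708535.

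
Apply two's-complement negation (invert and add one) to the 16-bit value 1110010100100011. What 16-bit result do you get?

Invert: 0001101011011100. Add 1: 0001101011011101.

0001101011011101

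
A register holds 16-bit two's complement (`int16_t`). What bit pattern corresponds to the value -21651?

1010101101101101

|-21651| = 21651 = 0101010010010011 in 16 bits.
Invert the bits: 1010101101101100. Add 1: 1010101101101101.
Check: 1010101101101101 reads as 43885 − 65536 = -21651.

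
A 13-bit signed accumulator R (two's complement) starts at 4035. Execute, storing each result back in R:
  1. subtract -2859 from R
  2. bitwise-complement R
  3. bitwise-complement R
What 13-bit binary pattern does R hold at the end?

1101011101110

Start: R = 4035 = 0111111000011.
R = 4035 − (-2859) = 6894; wraps to -1298 = 1101011101110
R = NOT 1101011101110 = 0010100010001 = 1297
R = NOT 0010100010001 = 1101011101110 = -1298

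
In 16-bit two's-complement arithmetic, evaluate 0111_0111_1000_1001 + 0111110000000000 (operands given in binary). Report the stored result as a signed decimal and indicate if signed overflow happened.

-3191; overflow

0111_0111_1000_1001 → 0111011110001001 = 30601 (signed)
0111110000000000 = 31744 (signed)
  0111011110001001
+ 0111110000000000
= 1111001110001001
Result 1111001110001001: MSB = 1 → 62345 − 65536 = -3191.
Both addends are non-negative but the stored result is negative: signed overflow. The true value 30601 + 31744 = 62345 lies outside [-32768, 32767].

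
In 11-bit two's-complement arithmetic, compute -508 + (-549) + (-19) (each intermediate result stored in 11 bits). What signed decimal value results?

972

-508 + (-549) = -1057 → wraps to 991 (01111011111)
991 + (-19) = 972 (01111001100)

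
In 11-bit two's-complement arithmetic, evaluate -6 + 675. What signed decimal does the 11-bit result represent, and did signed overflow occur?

-6 → 11111111010
675 → 01010100011
  11111111010
+ 01010100011
= 01010011101  (discard carry-out 1)
Result 01010011101: MSB = 0 → value 669.
Addends have opposite signs, so signed overflow cannot occur.

669; no overflow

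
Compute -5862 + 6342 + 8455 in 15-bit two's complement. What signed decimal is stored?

-5862 + 6342 = 480 (000000111100000)
480 + 8455 = 8935 (010001011100111)

8935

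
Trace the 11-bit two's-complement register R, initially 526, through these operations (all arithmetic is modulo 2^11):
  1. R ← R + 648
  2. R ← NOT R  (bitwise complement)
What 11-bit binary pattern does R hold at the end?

01101101001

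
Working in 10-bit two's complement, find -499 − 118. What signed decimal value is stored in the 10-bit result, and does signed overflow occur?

-499 → 1000001101
118 → 0001110110
Subtract via negate-and-add: invert 0001110110 + 1 = 1110001010 (i.e. -118).
  1000001101
+ 1110001010
= 0110010111  (discard carry-out 1)
Result 0110010111: MSB = 0 → value 407.
Both addends (after negating the subtrahend) are negative but the stored result is non-negative: signed overflow. The true value -499 − 118 = -617 lies outside [-512, 511].

407; overflow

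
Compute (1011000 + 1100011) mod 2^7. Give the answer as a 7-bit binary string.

0111011

  1011000
+ 1100011
= 0111011  (discard carry-out 1)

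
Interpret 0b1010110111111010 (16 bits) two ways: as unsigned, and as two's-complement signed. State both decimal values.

unsigned = 44538, signed = -20998

Unsigned: 1010110111111010 = 44538.
Signed: MSB=1 → 44538 − 65536 = -20998.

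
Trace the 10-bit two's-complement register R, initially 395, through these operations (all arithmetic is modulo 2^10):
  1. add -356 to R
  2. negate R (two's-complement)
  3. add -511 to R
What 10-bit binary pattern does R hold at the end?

Start: R = 395 = 0110001011.
R = 395 + (-356) = 39 = 0000100111
R = −(39) = -39 = 1111011001
R = -39 + (-511) = -550; wraps to 474 = 0111011010

0111011010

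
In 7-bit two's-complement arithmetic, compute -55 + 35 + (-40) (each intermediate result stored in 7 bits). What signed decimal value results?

-55 + 35 = -20 (1101100)
-20 + (-40) = -60 (1000100)

-60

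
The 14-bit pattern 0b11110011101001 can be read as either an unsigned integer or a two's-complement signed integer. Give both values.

Unsigned: 11110011101001 = 15593.
Signed: MSB=1 → 15593 − 16384 = -791.

unsigned = 15593, signed = -791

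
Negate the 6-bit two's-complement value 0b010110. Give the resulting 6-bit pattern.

Invert: 101001. Add 1: 101010.

101010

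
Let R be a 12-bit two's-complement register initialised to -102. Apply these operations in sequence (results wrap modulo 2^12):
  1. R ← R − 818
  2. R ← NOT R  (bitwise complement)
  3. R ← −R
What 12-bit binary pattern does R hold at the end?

Start: R = -102 = 111110011010.
R = -102 − 818 = -920 = 110001101000
R = NOT 110001101000 = 001110010111 = 919
R = −(919) = -919 = 110001101001

110001101001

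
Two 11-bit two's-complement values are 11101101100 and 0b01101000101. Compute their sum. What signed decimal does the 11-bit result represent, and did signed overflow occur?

11101101100 = -148 (signed)
0b01101000101 → 01101000101 = 837 (signed)
  11101101100
+ 01101000101
= 01010110001  (discard carry-out 1)
Result 01010110001: MSB = 0 → value 689.
Addends have opposite signs, so signed overflow cannot occur.

689; no overflow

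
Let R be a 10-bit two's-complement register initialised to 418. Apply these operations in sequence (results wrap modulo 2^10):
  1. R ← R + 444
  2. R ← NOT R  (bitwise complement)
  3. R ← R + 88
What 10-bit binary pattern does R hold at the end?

0011111001

Start: R = 418 = 0110100010.
R = 418 + 444 = 862; wraps to -162 = 1101011110
R = NOT 1101011110 = 0010100001 = 161
R = 161 + 88 = 249 = 0011111001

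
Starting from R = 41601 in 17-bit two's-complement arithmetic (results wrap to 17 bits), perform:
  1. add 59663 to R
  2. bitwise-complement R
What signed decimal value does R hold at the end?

Start: R = 41601 = 01010001010000001.
R = 41601 + 59663 = 101264; wraps to -29808 = 11000101110010000
R = NOT 11000101110010000 = 00111010001101111 = 29807

29807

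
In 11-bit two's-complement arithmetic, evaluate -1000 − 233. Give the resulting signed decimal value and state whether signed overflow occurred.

815; overflow

-1000 → 10000011000
233 → 00011101001
Subtract via negate-and-add: invert 00011101001 + 1 = 11100010111 (i.e. -233).
  10000011000
+ 11100010111
= 01100101111  (discard carry-out 1)
Result 01100101111: MSB = 0 → value 815.
Both addends (after negating the subtrahend) are negative but the stored result is non-negative: signed overflow. The true value -1000 − 233 = -1233 lies outside [-1024, 1023].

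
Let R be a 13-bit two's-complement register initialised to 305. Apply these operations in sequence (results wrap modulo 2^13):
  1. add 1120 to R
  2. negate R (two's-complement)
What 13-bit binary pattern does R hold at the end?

1101001101111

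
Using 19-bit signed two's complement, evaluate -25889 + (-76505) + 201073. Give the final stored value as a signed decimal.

98679

-25889 + (-76505) = -102394 (1100111000000000110)
-102394 + 201073 = 98679 (0011000000101110111)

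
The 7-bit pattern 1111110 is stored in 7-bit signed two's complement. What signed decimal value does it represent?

MSB is 1, so the value is negative.
Invert: 0000001. Add 1: 0000010 = 2. So the value is −2.

-2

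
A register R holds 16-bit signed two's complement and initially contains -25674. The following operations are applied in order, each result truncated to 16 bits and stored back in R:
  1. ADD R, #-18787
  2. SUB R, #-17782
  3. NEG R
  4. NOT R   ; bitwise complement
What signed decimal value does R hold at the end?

Start: R = -25674 = 1001101110110110.
R = -25674 + (-18787) = -44461; wraps to 21075 = 0101001001010011
R = 21075 − (-17782) = 38857; wraps to -26679 = 1001011111001001
R = −(-26679) = 26679 = 0110100000110111
R = NOT 0110100000110111 = 1001011111001000 = -26680

-26680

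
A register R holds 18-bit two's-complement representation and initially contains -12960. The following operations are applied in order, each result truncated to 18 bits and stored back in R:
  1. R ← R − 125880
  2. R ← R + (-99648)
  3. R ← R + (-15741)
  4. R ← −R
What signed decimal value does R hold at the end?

Start: R = -12960 = 111100110101100000.
R = -12960 − 125880 = -138840; wraps to 123304 = 011110000110101000
R = 123304 + (-99648) = 23656 = 000101110001101000
R = 23656 + (-15741) = 7915 = 000001111011101011
R = −(7915) = -7915 = 111110000100010101

-7915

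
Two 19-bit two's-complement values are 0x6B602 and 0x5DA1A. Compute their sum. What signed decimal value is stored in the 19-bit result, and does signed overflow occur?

-225252; no overflow

0x6B602 = 1101011011000000010 = -84478 (signed)
0x5DA1A = 1011101101000011010 = -140774 (signed)
  1101011011000000010
+ 1011101101000011010
= 1001001000000011100  (discard carry-out 1)
Result 1001001000000011100: MSB = 1 → 299036 − 524288 = -225252.
Both addends are negative and so is the stored result: no signed overflow.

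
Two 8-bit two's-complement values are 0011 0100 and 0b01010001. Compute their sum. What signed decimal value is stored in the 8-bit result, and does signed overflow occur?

-123; overflow

0011 0100 → 00110100 = 52 (signed)
0b01010001 → 01010001 = 81 (signed)
  00110100
+ 01010001
= 10000101
Result 10000101: MSB = 1 → 133 − 256 = -123.
Both addends are non-negative but the stored result is negative: signed overflow. The true value 52 + 81 = 133 lies outside [-128, 127].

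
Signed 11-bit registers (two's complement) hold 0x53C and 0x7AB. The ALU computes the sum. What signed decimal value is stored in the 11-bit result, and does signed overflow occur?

-793; no overflow

0x53C = 10100111100 = -708 (signed)
0x7AB = 11110101011 = -85 (signed)
  10100111100
+ 11110101011
= 10011100111  (discard carry-out 1)
Result 10011100111: MSB = 1 → 1255 − 2048 = -793.
Both addends are negative and so is the stored result: no signed overflow.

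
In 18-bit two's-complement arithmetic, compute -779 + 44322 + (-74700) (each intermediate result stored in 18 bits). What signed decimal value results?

-779 + 44322 = 43543 (001010101000010111)
43543 + (-74700) = -31157 (111000011001001011)

-31157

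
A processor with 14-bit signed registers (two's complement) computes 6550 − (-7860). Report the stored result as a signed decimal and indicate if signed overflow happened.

6550 → 01100110010110
-7860 → 10000101001100
Subtract via negate-and-add: invert 10000101001100 + 1 = 01111010110100 (i.e. 7860).
  01100110010110
+ 01111010110100
= 11100001001010
Result 11100001001010: MSB = 1 → 14410 − 16384 = -1974.
Both addends (after negating the subtrahend) are non-negative but the stored result is negative: signed overflow. The true value 6550 − (-7860) = 14410 lies outside [-8192, 8191].

-1974; overflow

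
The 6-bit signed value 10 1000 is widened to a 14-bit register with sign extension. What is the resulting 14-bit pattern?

MSB of 101000 is 1; replicate it into the new high bits.
11111111|101000 → 11111111101000 (still -24).

11111111101000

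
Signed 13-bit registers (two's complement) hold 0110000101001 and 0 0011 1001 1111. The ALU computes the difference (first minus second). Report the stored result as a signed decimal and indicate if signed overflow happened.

0110000101001 = 3113 (signed)
0 0011 1001 1111 → 0001110011111 = 927 (signed)
Subtract via negate-and-add: invert 0001110011111 + 1 = 1110001100001 (i.e. -927).
  0110000101001
+ 1110001100001
= 0100010001010  (discard carry-out 1)
Result 0100010001010: MSB = 0 → value 2186.
Addends (after negating the subtrahend) have opposite signs, so signed overflow cannot occur.

2186; no overflow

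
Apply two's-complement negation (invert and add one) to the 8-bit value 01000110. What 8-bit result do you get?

Invert: 10111001. Add 1: 10111010.

10111010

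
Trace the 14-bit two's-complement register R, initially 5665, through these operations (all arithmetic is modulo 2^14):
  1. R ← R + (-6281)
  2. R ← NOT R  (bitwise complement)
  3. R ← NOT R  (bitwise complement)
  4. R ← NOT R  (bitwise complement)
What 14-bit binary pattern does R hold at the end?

Start: R = 5665 = 01011000100001.
R = 5665 + (-6281) = -616 = 11110110011000
R = NOT 11110110011000 = 00001001100111 = 615
R = NOT 00001001100111 = 11110110011000 = -616
R = NOT 11110110011000 = 00001001100111 = 615

00001001100111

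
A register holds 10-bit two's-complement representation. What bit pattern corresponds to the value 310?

0100110110

310 is non-negative, so write it directly in 10 bits: 0100110110.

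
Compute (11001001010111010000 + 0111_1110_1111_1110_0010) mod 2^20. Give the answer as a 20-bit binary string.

  11001001010111010000
+ 01111110111111100010
= 01001000010110110010  (discard carry-out 1)

01001000010110110010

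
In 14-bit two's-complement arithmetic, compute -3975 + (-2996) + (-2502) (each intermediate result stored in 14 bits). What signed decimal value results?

6911

-3975 + (-2996) = -6971 (10010011000101)
-6971 + (-2502) = -9473 → wraps to 6911 (01101011111111)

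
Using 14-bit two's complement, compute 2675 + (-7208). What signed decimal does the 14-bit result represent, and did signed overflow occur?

2675 → 00101001110011
-7208 → 10001111011000
  00101001110011
+ 10001111011000
= 10111001001011
Result 10111001001011: MSB = 1 → 11851 − 16384 = -4533.
Addends have opposite signs, so signed overflow cannot occur.

-4533; no overflow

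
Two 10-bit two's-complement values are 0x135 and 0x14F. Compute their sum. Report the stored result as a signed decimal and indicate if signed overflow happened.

-380; overflow

0x135 = 0100110101 = 309 (signed)
0x14F = 0101001111 = 335 (signed)
  0100110101
+ 0101001111
= 1010000100
Result 1010000100: MSB = 1 → 644 − 1024 = -380.
Both addends are non-negative but the stored result is negative: signed overflow. The true value 309 + 335 = 644 lies outside [-512, 511].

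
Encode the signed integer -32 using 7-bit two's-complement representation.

1100000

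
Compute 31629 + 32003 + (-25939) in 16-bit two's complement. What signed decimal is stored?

-27843

31629 + 32003 = 63632 → wraps to -1904 (1111100010010000)
-1904 + (-25939) = -27843 (1001001100111101)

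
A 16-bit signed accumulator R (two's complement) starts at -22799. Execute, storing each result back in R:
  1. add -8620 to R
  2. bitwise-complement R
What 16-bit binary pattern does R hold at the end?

0111101010111010

Start: R = -22799 = 1010011011110001.
R = -22799 + (-8620) = -31419 = 1000010101000101
R = NOT 1000010101000101 = 0111101010111010 = 31418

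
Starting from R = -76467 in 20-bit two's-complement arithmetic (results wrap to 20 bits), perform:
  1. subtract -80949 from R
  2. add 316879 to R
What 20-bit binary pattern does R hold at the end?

Start: R = -76467 = 11101101010101001101.
R = -76467 − (-80949) = 4482 = 00000001000110000010
R = 4482 + 316879 = 321361 = 01001110011101010001

01001110011101010001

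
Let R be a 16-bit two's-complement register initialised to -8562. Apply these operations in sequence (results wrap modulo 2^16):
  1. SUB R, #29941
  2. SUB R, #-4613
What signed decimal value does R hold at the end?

Start: R = -8562 = 1101111010001110.
R = -8562 − 29941 = -38503; wraps to 27033 = 0110100110011001
R = 27033 − (-4613) = 31646 = 0111101110011110

31646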